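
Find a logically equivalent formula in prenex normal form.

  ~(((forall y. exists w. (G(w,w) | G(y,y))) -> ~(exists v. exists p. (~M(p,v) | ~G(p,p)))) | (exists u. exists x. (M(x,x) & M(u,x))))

Eliminate → and ↔ using ¬ and ∨.
  ~(~(forall y. exists w. (G(w,w) | G(y,y))) | ~(exists v. exists p. (~M(p,v) | ~G(p,p))) | (exists u. exists x. (M(x,x) & M(u,x))))
Push ¬ through the quantifiers and connectives to reach negation normal form:
  (forall y. exists w. (G(w,w) | G(y,y))) & (exists v. exists p. (~M(p,v) | ~G(p,p))) & (forall u. forall x. (~M(x,x) | ~M(u,x)))
Pull the quantifiers to the front (each side's bound variable is not free in the other side):
  forall y. exists w. exists v. exists p. forall u. forall x. ((G(w,w) | G(y,y)) & (~M(p,v) | ~G(p,p)) & (~M(x,x) | ~M(u,x)))

forall y. exists w. exists v. exists p. forall u. forall x. ((G(w,w) | G(y,y)) & (~M(p,v) | ~G(p,p)) & (~M(x,x) | ~M(u,x)))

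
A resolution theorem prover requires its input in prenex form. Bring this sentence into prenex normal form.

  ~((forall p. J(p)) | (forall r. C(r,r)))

exists p. exists r. (~J(p) & ~C(r,r))

Move each ¬ inward, flipping quantifiers it crosses:
  (exists p. ~J(p)) & (exists r. ~C(r,r))
All bound variables are already distinct, so no renaming is needed.
Extract every quantifier outward, since the variables are now distinct and don't occur free across branches:
  exists p. exists r. (~J(p) & ~C(r,r))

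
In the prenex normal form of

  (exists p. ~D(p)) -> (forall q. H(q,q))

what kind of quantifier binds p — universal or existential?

universal

Rewrite implications/biconditionals: A → B as ¬A ∨ B.
  ~(exists p. ~D(p)) | (forall q. H(q,q))
Push ¬ through the quantifiers and connectives to reach negation normal form:
  (forall p. D(p)) | (forall q. H(q,q))
All bound variables are already distinct, so no renaming is needed.
Extract every quantifier outward, since the variables are now distinct and don't occur free across branches:
  forall p. forall q. (D(p) | H(q,q))
The quantifier exists p sits under an odd number of negations (counting the antecedent side of each →), so it flips to forall p.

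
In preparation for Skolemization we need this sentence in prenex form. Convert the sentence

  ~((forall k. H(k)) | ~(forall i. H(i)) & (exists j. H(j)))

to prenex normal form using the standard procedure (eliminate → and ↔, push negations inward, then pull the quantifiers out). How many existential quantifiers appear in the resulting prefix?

1

Drive negations inward (¬∀x A ≡ ∃x ¬A, ¬∃x A ≡ ∀x ¬A, De Morgan for ∧/∨):
  (exists k. ~H(k)) & ((forall i. H(i)) | (forall j. ~H(j)))
Extract every quantifier outward, since the variables are now distinct and don't occur free across branches:
  exists k. forall i. forall j. (~H(k) & (H(i) | ~H(j)))
The prefix is exists k forall i forall j: 2 universal, 1 existential.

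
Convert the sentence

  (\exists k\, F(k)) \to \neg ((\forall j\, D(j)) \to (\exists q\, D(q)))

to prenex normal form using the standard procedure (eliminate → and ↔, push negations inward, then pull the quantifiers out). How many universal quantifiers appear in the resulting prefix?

First replace A → B with ¬A ∨ B.
  \neg (\exists k\, F(k)) \lor \neg (\neg (\forall j\, D(j)) \lor (\exists q\, D(q)))
Move each ¬ inward, flipping quantifiers it crosses:
  (\forall k\, \neg F(k)) \lor (\forall j\, D(j)) \land (\forall q\, \neg D(q))
Extract every quantifier outward, since the variables are now distinct and don't occur free across branches:
  \forall k\, \forall j\, \forall q\, (\neg F(k) \lor D(j) \land \neg D(q))
The prefix is \forall k \forall j \forall q: 3 universal, 0 existential.

3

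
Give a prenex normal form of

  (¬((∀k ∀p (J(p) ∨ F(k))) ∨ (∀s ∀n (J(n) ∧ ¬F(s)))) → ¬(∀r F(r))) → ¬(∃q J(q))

Rewrite implications/biconditionals: A → B as ¬A ∨ B.
  ¬(¬¬((∀k ∀p (J(p) ∨ F(k))) ∨ (∀s ∀n (J(n) ∧ ¬F(s)))) ∨ ¬(∀r F(r))) ∨ ¬(∃q J(q))
Push ¬ through the quantifiers and connectives to reach negation normal form:
  (∃k ∃p (¬J(p) ∧ ¬F(k))) ∧ (∃s ∃n (¬J(n) ∨ F(s))) ∧ (∀r F(r)) ∨ (∀q ¬J(q))
All bound variables are already distinct, so no renaming is needed.
Pull the quantifiers to the front (each side's bound variable is not free in the other side):
  ∃k ∃p ∃s ∃n ∀r ∀q (¬J(p) ∧ ¬F(k) ∧ (¬J(n) ∨ F(s)) ∧ F(r) ∨ ¬J(q))

∃k ∃p ∃s ∃n ∀r ∀q (¬J(p) ∧ ¬F(k) ∧ (¬J(n) ∨ F(s)) ∧ F(r) ∨ ¬J(q))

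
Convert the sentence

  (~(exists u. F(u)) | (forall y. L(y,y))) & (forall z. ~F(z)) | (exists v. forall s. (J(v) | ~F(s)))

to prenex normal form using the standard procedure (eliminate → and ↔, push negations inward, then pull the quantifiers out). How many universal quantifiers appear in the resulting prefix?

Move each ¬ inward, flipping quantifiers it crosses:
  ((forall u. ~F(u)) | (forall y. L(y,y))) & (forall z. ~F(z)) | (exists v. forall s. (J(v) | ~F(s)))
Extract every quantifier outward, since the variables are now distinct and don't occur free across branches:
  forall u. forall y. forall z. exists v. forall s. ((~F(u) | L(y,y)) & ~F(z) | J(v) | ~F(s))
The prefix is forall u forall y forall z exists v forall s: 4 universal, 1 existential.

4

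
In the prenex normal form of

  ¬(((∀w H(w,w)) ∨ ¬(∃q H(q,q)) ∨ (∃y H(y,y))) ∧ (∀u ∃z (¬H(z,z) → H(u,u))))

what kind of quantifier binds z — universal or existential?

Rewrite implications/biconditionals: A → B as ¬A ∨ B.
  ¬(((∀w H(w,w)) ∨ ¬(∃q H(q,q)) ∨ (∃y H(y,y))) ∧ (∀u ∃z (¬¬H(z,z) ∨ H(u,u))))
Move each ¬ inward, flipping quantifiers it crosses:
  (∃w ¬H(w,w)) ∧ (∃q H(q,q)) ∧ (∀y ¬H(y,y)) ∨ (∃u ∀z (¬H(z,z) ∧ ¬H(u,u)))
All bound variables are already distinct, so no renaming is needed.
Finally move all quantifiers to the prefix:
  ∃w ∃q ∀y ∃u ∀z (¬H(w,w) ∧ H(q,q) ∧ ¬H(y,y) ∨ ¬H(z,z) ∧ ¬H(u,u))
The quantifier ∃z sits under an odd number of negations (counting the antecedent side of each →), so it flips to ∀z.

universal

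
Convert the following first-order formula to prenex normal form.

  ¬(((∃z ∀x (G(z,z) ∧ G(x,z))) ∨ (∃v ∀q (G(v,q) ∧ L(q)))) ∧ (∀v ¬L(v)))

Drive negations inward (¬∀x A ≡ ∃x ¬A, ¬∃x A ≡ ∀x ¬A, De Morgan for ∧/∨):
  (∀z ∃x (¬G(z,z) ∨ ¬G(x,z))) ∧ (∀v ∃q (¬G(v,q) ∨ ¬L(q))) ∨ (∃v L(v))
Standardize variables apart so no two quantifiers bind the same name: v↦y.
  (∀z ∃x (¬G(z,z) ∨ ¬G(x,z))) ∧ (∀v ∃q (¬G(v,q) ∨ ¬L(q))) ∨ (∃y L(y))
Finally move all quantifiers to the prefix:
  ∀z ∃x ∀v ∃q ∃y ((¬G(z,z) ∨ ¬G(x,z)) ∧ (¬G(v,q) ∨ ¬L(q)) ∨ L(y))

∀z ∃x ∀v ∃q ∃y ((¬G(z,z) ∨ ¬G(x,z)) ∧ (¬G(v,q) ∨ ¬L(q)) ∨ L(y))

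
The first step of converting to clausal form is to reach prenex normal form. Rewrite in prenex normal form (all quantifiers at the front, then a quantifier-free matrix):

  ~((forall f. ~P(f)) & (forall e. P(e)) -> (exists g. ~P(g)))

Rewrite implications/biconditionals: A → B as ¬A ∨ B.
  ~(~((forall f. ~P(f)) & (forall e. P(e))) | (exists g. ~P(g)))
Drive negations inward (¬∀x A ≡ ∃x ¬A, ¬∃x A ≡ ∀x ¬A, De Morgan for ∧/∨):
  (forall f. ~P(f)) & (forall e. P(e)) & (forall g. P(g))
All bound variables are already distinct, so no renaming is needed.
Finally move all quantifiers to the prefix:
  forall f. forall e. forall g. (~P(f) & P(e) & P(g))

forall f. forall e. forall g. (~P(f) & P(e) & P(g))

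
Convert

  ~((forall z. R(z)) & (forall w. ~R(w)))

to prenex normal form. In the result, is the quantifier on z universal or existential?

Drive negations inward (¬∀x A ≡ ∃x ¬A, ¬∃x A ≡ ∀x ¬A, De Morgan for ∧/∨):
  (exists z. ~R(z)) | (exists w. R(w))
Finally move all quantifiers to the prefix:
  exists z. exists w. (~R(z) | R(w))
The quantifier forall z sits under an odd number of negations, so it flips to exists z.

existential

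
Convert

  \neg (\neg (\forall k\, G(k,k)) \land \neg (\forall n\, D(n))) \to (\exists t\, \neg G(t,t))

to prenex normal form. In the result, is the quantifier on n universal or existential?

Eliminate → and ↔ using ¬ and ∨.
  \neg \neg (\neg (\forall k\, G(k,k)) \land \neg (\forall n\, D(n))) \lor (\exists t\, \neg G(t,t))
Move each ¬ inward, flipping quantifiers it crosses:
  (\exists k\, \neg G(k,k)) \land (\exists n\, \neg D(n)) \lor (\exists t\, \neg G(t,t))
Pull the quantifiers to the front (each side's bound variable is not free in the other side):
  \exists k\, \exists n\, \exists t\, (\neg G(k,k) \land \neg D(n) \lor \neg G(t,t))
The quantifier \forall n sits under an odd number of negations (counting the antecedent side of each →), so it flips to \exists n.

existential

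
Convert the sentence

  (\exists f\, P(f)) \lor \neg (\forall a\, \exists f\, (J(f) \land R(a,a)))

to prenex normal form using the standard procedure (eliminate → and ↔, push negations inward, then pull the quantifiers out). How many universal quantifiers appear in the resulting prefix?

Drive negations inward (¬∀x A ≡ ∃x ¬A, ¬∃x A ≡ ∀x ¬A, De Morgan for ∧/∨):
  (\exists f\, P(f)) \lor (\exists a\, \forall f\, (\neg J(f) \lor \neg R(a,a)))
Give each quantifier a distinct variable: f↦u1.
  (\exists f\, P(f)) \lor (\exists a\, \forall u1\, (\neg J(u1) \lor \neg R(a,a)))
Pull the quantifiers to the front (each side's bound variable is not free in the other side):
  \exists f\, \exists a\, \forall u1\, (P(f) \lor \neg J(u1) \lor \neg R(a,a))
The prefix is \exists f \exists a \forall u1: 1 universal, 2 existential.

1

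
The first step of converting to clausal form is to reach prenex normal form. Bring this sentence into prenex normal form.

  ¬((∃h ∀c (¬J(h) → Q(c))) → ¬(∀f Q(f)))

∃h ∀c ∀f ((J(h) ∨ Q(c)) ∧ Q(f))

Rewrite implications/biconditionals: A → B as ¬A ∨ B.
  ¬(¬(∃h ∀c (¬¬J(h) ∨ Q(c))) ∨ ¬(∀f Q(f)))
Push ¬ through the quantifiers and connectives to reach negation normal form:
  (∃h ∀c (J(h) ∨ Q(c))) ∧ (∀f Q(f))
All bound variables are already distinct, so no renaming is needed.
Finally move all quantifiers to the prefix:
  ∃h ∀c ∀f ((J(h) ∨ Q(c)) ∧ Q(f))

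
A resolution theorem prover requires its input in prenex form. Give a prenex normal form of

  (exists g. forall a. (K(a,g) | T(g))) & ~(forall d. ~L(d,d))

exists g. forall a. exists d. ((K(a,g) | T(g)) & L(d,d))

Push ¬ through the quantifiers and connectives to reach negation normal form:
  (exists g. forall a. (K(a,g) | T(g))) & (exists d. L(d,d))
Extract every quantifier outward, since the variables are now distinct and don't occur free across branches:
  exists g. forall a. exists d. ((K(a,g) | T(g)) & L(d,d))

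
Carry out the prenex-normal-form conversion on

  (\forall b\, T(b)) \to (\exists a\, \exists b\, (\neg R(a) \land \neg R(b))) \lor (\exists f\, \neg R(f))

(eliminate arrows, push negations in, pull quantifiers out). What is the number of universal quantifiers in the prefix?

0

First replace A → B with ¬A ∨ B.
  \neg (\forall b\, T(b)) \lor (\exists a\, \exists b\, (\neg R(a) \land \neg R(b))) \lor (\exists f\, \neg R(f))
Push ¬ through the quantifiers and connectives to reach negation normal form:
  (\exists b\, \neg T(b)) \lor (\exists a\, \exists b\, (\neg R(a) \land \neg R(b))) \lor (\exists f\, \neg R(f))
Give each quantifier a distinct variable: b↦u1.
  (\exists b\, \neg T(b)) \lor (\exists a\, \exists u1\, (\neg R(a) \land \neg R(u1))) \lor (\exists f\, \neg R(f))
Extract every quantifier outward, since the variables are now distinct and don't occur free across branches:
  \exists b\, \exists a\, \exists u1\, \exists f\, (\neg T(b) \lor \neg R(a) \land \neg R(u1) \lor \neg R(f))
The prefix is \exists b \exists a \exists u1 \exists f: 0 universal, 4 existential.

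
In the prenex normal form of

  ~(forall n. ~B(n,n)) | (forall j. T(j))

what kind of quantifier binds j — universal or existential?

Drive negations inward (¬∀x A ≡ ∃x ¬A, ¬∃x A ≡ ∀x ¬A, De Morgan for ∧/∨):
  (exists n. B(n,n)) | (forall j. T(j))
All bound variables are already distinct, so no renaming is needed.
Finally move all quantifiers to the prefix:
  exists n. forall j. (B(n,n) | T(j))
The quantifier forall j sits under an even number of negations, so it remains universal.

universal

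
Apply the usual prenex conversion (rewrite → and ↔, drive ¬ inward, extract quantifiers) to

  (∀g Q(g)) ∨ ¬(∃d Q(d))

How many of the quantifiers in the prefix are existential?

0

Push ¬ through the quantifiers and connectives to reach negation normal form:
  (∀g Q(g)) ∨ (∀d ¬Q(d))
All bound variables are already distinct, so no renaming is needed.
Pull the quantifiers to the front (each side's bound variable is not free in the other side):
  ∀g ∀d (Q(g) ∨ ¬Q(d))
The prefix is ∀g ∀d: 2 universal, 0 existential.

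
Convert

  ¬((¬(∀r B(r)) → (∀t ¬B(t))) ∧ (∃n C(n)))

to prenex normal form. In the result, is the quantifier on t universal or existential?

existential

Eliminate → and ↔ using ¬ and ∨.
  ¬((¬¬(∀r B(r)) ∨ (∀t ¬B(t))) ∧ (∃n C(n)))
Push ¬ through the quantifiers and connectives to reach negation normal form:
  (∃r ¬B(r)) ∧ (∃t B(t)) ∨ (∀n ¬C(n))
Extract every quantifier outward, since the variables are now distinct and don't occur free across branches:
  ∃r ∃t ∀n (¬B(r) ∧ B(t) ∨ ¬C(n))
The quantifier ∀t sits under an odd number of negations (counting the antecedent side of each →), so it flips to ∃t.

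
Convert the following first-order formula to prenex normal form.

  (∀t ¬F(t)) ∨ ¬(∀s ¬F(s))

∀t ∃s (¬F(t) ∨ F(s))

Drive negations inward (¬∀x A ≡ ∃x ¬A, ¬∃x A ≡ ∀x ¬A, De Morgan for ∧/∨):
  (∀t ¬F(t)) ∨ (∃s F(s))
Finally move all quantifiers to the prefix:
  ∀t ∃s (¬F(t) ∨ F(s))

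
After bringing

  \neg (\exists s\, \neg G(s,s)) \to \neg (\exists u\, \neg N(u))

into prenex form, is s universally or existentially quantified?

Eliminate → and ↔ using ¬ and ∨.
  \neg \neg (\exists s\, \neg G(s,s)) \lor \neg (\exists u\, \neg N(u))
Push ¬ through the quantifiers and connectives to reach negation normal form:
  (\exists s\, \neg G(s,s)) \lor (\forall u\, N(u))
All bound variables are already distinct, so no renaming is needed.
Extract every quantifier outward, since the variables are now distinct and don't occur free across branches:
  \exists s\, \forall u\, (\neg G(s,s) \lor N(u))
The quantifier \exists s sits under an even number of negations (counting the antecedent side of each →), so it remains existential.

existential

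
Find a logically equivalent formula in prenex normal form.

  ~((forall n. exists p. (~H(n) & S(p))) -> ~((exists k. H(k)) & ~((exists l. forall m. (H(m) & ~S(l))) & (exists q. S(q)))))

forall n. exists p. exists k. forall l. exists m. forall q. (~H(n) & S(p) & H(k) & (~H(m) | S(l) | ~S(q)))

Eliminate → and ↔ using ¬ and ∨.
  ~(~(forall n. exists p. (~H(n) & S(p))) | ~((exists k. H(k)) & ~((exists l. forall m. (H(m) & ~S(l))) & (exists q. S(q)))))
Move each ¬ inward, flipping quantifiers it crosses:
  (forall n. exists p. (~H(n) & S(p))) & (exists k. H(k)) & ((forall l. exists m. (~H(m) | S(l))) | (forall q. ~S(q)))
All bound variables are already distinct, so no renaming is needed.
Pull the quantifiers to the front (each side's bound variable is not free in the other side):
  forall n. exists p. exists k. forall l. exists m. forall q. (~H(n) & S(p) & H(k) & (~H(m) | S(l) | ~S(q)))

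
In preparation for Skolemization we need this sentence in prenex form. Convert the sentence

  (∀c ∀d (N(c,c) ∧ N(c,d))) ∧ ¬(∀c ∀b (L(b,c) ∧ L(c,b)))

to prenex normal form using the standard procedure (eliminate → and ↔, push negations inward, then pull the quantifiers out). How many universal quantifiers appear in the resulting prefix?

2

Drive negations inward (¬∀x A ≡ ∃x ¬A, ¬∃x A ≡ ∀x ¬A, De Morgan for ∧/∨):
  (∀c ∀d (N(c,c) ∧ N(c,d))) ∧ (∃c ∃b (¬L(b,c) ∨ ¬L(c,b)))
Standardize variables apart so no two quantifiers bind the same name: c↦x.
  (∀c ∀d (N(c,c) ∧ N(c,d))) ∧ (∃x ∃b (¬L(b,x) ∨ ¬L(x,b)))
Finally move all quantifiers to the prefix:
  ∀c ∀d ∃x ∃b (N(c,c) ∧ N(c,d) ∧ (¬L(b,x) ∨ ¬L(x,b)))
The prefix is ∀c ∀d ∃x ∃b: 2 universal, 2 existential.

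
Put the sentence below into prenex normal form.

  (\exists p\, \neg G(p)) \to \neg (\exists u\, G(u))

First replace A → B with ¬A ∨ B.
  \neg (\exists p\, \neg G(p)) \lor \neg (\exists u\, G(u))
Push ¬ through the quantifiers and connectives to reach negation normal form:
  (\forall p\, G(p)) \lor (\forall u\, \neg G(u))
All bound variables are already distinct, so no renaming is needed.
Pull the quantifiers to the front (each side's bound variable is not free in the other side):
  \forall p\, \forall u\, (G(p) \lor \neg G(u))

\forall p\, \forall u\, (G(p) \lor \neg G(u))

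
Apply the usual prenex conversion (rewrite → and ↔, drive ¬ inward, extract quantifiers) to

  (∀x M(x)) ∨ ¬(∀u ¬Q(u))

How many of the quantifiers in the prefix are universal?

Move each ¬ inward, flipping quantifiers it crosses:
  (∀x M(x)) ∨ (∃u Q(u))
All bound variables are already distinct, so no renaming is needed.
Finally move all quantifiers to the prefix:
  ∀x ∃u (M(x) ∨ Q(u))
The prefix is ∀x ∃u: 1 universal, 1 existential.

1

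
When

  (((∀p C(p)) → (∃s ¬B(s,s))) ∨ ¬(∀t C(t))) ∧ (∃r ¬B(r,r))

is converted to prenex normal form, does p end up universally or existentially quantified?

existential

Eliminate → and ↔ using ¬ and ∨.
  (¬(∀p C(p)) ∨ (∃s ¬B(s,s)) ∨ ¬(∀t C(t))) ∧ (∃r ¬B(r,r))
Push ¬ through the quantifiers and connectives to reach negation normal form:
  ((∃p ¬C(p)) ∨ (∃s ¬B(s,s)) ∨ (∃t ¬C(t))) ∧ (∃r ¬B(r,r))
All bound variables are already distinct, so no renaming is needed.
Pull the quantifiers to the front (each side's bound variable is not free in the other side):
  ∃p ∃s ∃t ∃r ((¬C(p) ∨ ¬B(s,s) ∨ ¬C(t)) ∧ ¬B(r,r))
The quantifier ∀p sits under an odd number of negations (counting the antecedent side of each →), so it flips to ∃p.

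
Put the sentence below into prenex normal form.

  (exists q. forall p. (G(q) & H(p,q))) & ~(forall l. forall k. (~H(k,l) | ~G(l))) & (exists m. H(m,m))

exists q. forall p. exists l. exists k. exists m. (G(q) & H(p,q) & H(k,l) & G(l) & H(m,m))

Move each ¬ inward, flipping quantifiers it crosses:
  (exists q. forall p. (G(q) & H(p,q))) & (exists l. exists k. (H(k,l) & G(l))) & (exists m. H(m,m))
Pull the quantifiers to the front (each side's bound variable is not free in the other side):
  exists q. forall p. exists l. exists k. exists m. (G(q) & H(p,q) & H(k,l) & G(l) & H(m,m))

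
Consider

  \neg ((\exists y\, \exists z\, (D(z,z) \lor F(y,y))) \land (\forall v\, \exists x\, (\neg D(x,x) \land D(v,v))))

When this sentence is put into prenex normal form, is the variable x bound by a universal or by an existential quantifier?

Push ¬ through the quantifiers and connectives to reach negation normal form:
  (\forall y\, \forall z\, (\neg D(z,z) \land \neg F(y,y))) \lor (\exists v\, \forall x\, (D(x,x) \lor \neg D(v,v)))
All bound variables are already distinct, so no renaming is needed.
Pull the quantifiers to the front (each side's bound variable is not free in the other side):
  \forall y\, \forall z\, \exists v\, \forall x\, (\neg D(z,z) \land \neg F(y,y) \lor D(x,x) \lor \neg D(v,v))
The quantifier \exists x sits under an odd number of negations, so it flips to \forall x.

universal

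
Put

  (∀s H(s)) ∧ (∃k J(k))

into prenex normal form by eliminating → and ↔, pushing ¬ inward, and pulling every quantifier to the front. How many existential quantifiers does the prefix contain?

Pull the quantifiers to the front (each side's bound variable is not free in the other side):
  ∀s ∃k (H(s) ∧ J(k))
The prefix is ∀s ∃k: 1 universal, 1 existential.

1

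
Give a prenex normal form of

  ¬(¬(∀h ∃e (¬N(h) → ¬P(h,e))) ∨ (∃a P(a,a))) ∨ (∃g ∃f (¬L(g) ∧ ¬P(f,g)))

∀h ∃e ∀a ∃g ∃f ((N(h) ∨ ¬P(h,e)) ∧ ¬P(a,a) ∨ ¬L(g) ∧ ¬P(f,g))

Rewrite implications/biconditionals: A → B as ¬A ∨ B.
  ¬(¬(∀h ∃e (¬¬N(h) ∨ ¬P(h,e))) ∨ (∃a P(a,a))) ∨ (∃g ∃f (¬L(g) ∧ ¬P(f,g)))
Drive negations inward (¬∀x A ≡ ∃x ¬A, ¬∃x A ≡ ∀x ¬A, De Morgan for ∧/∨):
  (∀h ∃e (N(h) ∨ ¬P(h,e))) ∧ (∀a ¬P(a,a)) ∨ (∃g ∃f (¬L(g) ∧ ¬P(f,g)))
Extract every quantifier outward, since the variables are now distinct and don't occur free across branches:
  ∀h ∃e ∀a ∃g ∃f ((N(h) ∨ ¬P(h,e)) ∧ ¬P(a,a) ∨ ¬L(g) ∧ ¬P(f,g))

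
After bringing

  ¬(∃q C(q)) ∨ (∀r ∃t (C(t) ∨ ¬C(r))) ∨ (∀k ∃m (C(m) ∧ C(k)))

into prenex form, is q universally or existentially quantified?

universal

Push ¬ through the quantifiers and connectives to reach negation normal form:
  (∀q ¬C(q)) ∨ (∀r ∃t (C(t) ∨ ¬C(r))) ∨ (∀k ∃m (C(m) ∧ C(k)))
Finally move all quantifiers to the prefix:
  ∀q ∀r ∃t ∀k ∃m (¬C(q) ∨ C(t) ∨ ¬C(r) ∨ C(m) ∧ C(k))
The quantifier ∃q sits under an odd number of negations, so it flips to ∀q.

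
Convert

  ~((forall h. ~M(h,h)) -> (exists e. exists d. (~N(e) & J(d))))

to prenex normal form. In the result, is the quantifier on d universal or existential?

universal

Eliminate → and ↔ using ¬ and ∨.
  ~(~(forall h. ~M(h,h)) | (exists e. exists d. (~N(e) & J(d))))
Drive negations inward (¬∀x A ≡ ∃x ¬A, ¬∃x A ≡ ∀x ¬A, De Morgan for ∧/∨):
  (forall h. ~M(h,h)) & (forall e. forall d. (N(e) | ~J(d)))
All bound variables are already distinct, so no renaming is needed.
Pull the quantifiers to the front (each side's bound variable is not free in the other side):
  forall h. forall e. forall d. (~M(h,h) & (N(e) | ~J(d)))
The quantifier exists d sits under an odd number of negations (counting the antecedent side of each →), so it flips to forall d.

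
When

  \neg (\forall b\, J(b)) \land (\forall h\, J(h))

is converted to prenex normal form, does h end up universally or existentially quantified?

Move each ¬ inward, flipping quantifiers it crosses:
  (\exists b\, \neg J(b)) \land (\forall h\, J(h))
All bound variables are already distinct, so no renaming is needed.
Pull the quantifiers to the front (each side's bound variable is not free in the other side):
  \exists b\, \forall h\, (\neg J(b) \land J(h))
The quantifier \forall h sits under an even number of negations, so it remains universal.

universal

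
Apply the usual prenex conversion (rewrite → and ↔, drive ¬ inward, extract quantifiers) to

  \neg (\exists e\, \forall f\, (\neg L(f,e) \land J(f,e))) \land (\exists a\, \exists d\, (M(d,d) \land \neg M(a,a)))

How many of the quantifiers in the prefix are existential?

Drive negations inward (¬∀x A ≡ ∃x ¬A, ¬∃x A ≡ ∀x ¬A, De Morgan for ∧/∨):
  (\forall e\, \exists f\, (L(f,e) \lor \neg J(f,e))) \land (\exists a\, \exists d\, (M(d,d) \land \neg M(a,a)))
All bound variables are already distinct, so no renaming is needed.
Pull the quantifiers to the front (each side's bound variable is not free in the other side):
  \forall e\, \exists f\, \exists a\, \exists d\, ((L(f,e) \lor \neg J(f,e)) \land M(d,d) \land \neg M(a,a))
The prefix is \forall e \exists f \exists a \exists d: 1 universal, 3 existential.

3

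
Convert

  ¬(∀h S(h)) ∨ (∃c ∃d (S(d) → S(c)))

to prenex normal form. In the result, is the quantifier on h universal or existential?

existential

First replace A → B with ¬A ∨ B.
  ¬(∀h S(h)) ∨ (∃c ∃d (¬S(d) ∨ S(c)))
Push ¬ through the quantifiers and connectives to reach negation normal form:
  (∃h ¬S(h)) ∨ (∃c ∃d (¬S(d) ∨ S(c)))
Extract every quantifier outward, since the variables are now distinct and don't occur free across branches:
  ∃h ∃c ∃d (¬S(h) ∨ ¬S(d) ∨ S(c))
The quantifier ∀h sits under an odd number of negations (counting the antecedent side of each →), so it flips to ∃h.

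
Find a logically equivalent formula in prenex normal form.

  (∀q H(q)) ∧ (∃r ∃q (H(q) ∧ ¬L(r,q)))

∀q ∃r ∃b (H(q) ∧ H(b) ∧ ¬L(r,b))

Standardize variables apart so no two quantifiers bind the same name: q↦b.
  (∀q H(q)) ∧ (∃r ∃b (H(b) ∧ ¬L(r,b)))
Extract every quantifier outward, since the variables are now distinct and don't occur free across branches:
  ∀q ∃r ∃b (H(q) ∧ H(b) ∧ ¬L(r,b))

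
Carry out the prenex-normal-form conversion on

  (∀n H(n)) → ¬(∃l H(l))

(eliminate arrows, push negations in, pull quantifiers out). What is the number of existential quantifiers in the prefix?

1

First replace A → B with ¬A ∨ B.
  ¬(∀n H(n)) ∨ ¬(∃l H(l))
Push ¬ through the quantifiers and connectives to reach negation normal form:
  (∃n ¬H(n)) ∨ (∀l ¬H(l))
Extract every quantifier outward, since the variables are now distinct and don't occur free across branches:
  ∃n ∀l (¬H(n) ∨ ¬H(l))
The prefix is ∃n ∀l: 1 universal, 1 existential.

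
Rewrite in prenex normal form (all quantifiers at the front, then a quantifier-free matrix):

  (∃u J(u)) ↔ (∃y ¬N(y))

First replace A → B with ¬A ∨ B; A ↔ B as (¬A ∨ B) ∧ (¬B ∨ A).
  (¬(∃u J(u)) ∨ (∃y ¬N(y))) ∧ (¬(∃y ¬N(y)) ∨ (∃u J(u)))
Move each ¬ inward, flipping quantifiers it crosses:
  ((∀u ¬J(u)) ∨ (∃y ¬N(y))) ∧ ((∀y N(y)) ∨ (∃u J(u)))
Give each quantifier a distinct variable: y↦a, u↦p.
  ((∀u ¬J(u)) ∨ (∃y ¬N(y))) ∧ ((∀a N(a)) ∨ (∃p J(p)))
Extract every quantifier outward, since the variables are now distinct and don't occur free across branches:
  ∀u ∃y ∀a ∃p ((¬J(u) ∨ ¬N(y)) ∧ (N(a) ∨ J(p)))

∀u ∃y ∀a ∃p ((¬J(u) ∨ ¬N(y)) ∧ (N(a) ∨ J(p)))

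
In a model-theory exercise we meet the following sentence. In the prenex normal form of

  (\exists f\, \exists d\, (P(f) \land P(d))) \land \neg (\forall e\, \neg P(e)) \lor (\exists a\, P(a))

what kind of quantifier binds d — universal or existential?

Move each ¬ inward, flipping quantifiers it crosses:
  (\exists f\, \exists d\, (P(f) \land P(d))) \land (\exists e\, P(e)) \lor (\exists a\, P(a))
Pull the quantifiers to the front (each side's bound variable is not free in the other side):
  \exists f\, \exists d\, \exists e\, \exists a\, (P(f) \land P(d) \land P(e) \lor P(a))
The quantifier \exists d sits under an even number of negations, so it remains existential.

existential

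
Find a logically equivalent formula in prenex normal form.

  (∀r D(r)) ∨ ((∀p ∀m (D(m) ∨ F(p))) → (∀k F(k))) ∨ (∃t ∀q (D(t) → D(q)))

Eliminate → and ↔ using ¬ and ∨.
  (∀r D(r)) ∨ ¬(∀p ∀m (D(m) ∨ F(p))) ∨ (∀k F(k)) ∨ (∃t ∀q (¬D(t) ∨ D(q)))
Push ¬ through the quantifiers and connectives to reach negation normal form:
  (∀r D(r)) ∨ (∃p ∃m (¬D(m) ∧ ¬F(p))) ∨ (∀k F(k)) ∨ (∃t ∀q (¬D(t) ∨ D(q)))
Pull the quantifiers to the front (each side's bound variable is not free in the other side):
  ∀r ∃p ∃m ∀k ∃t ∀q (D(r) ∨ ¬D(m) ∧ ¬F(p) ∨ F(k) ∨ ¬D(t) ∨ D(q))

∀r ∃p ∃m ∀k ∃t ∀q (D(r) ∨ ¬D(m) ∧ ¬F(p) ∨ F(k) ∨ ¬D(t) ∨ D(q))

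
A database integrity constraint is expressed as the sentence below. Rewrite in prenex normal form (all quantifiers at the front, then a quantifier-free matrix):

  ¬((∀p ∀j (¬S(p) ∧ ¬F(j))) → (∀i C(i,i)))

∀p ∀j ∃i (¬S(p) ∧ ¬F(j) ∧ ¬C(i,i))

Eliminate → and ↔ using ¬ and ∨.
  ¬(¬(∀p ∀j (¬S(p) ∧ ¬F(j))) ∨ (∀i C(i,i)))
Push ¬ through the quantifiers and connectives to reach negation normal form:
  (∀p ∀j (¬S(p) ∧ ¬F(j))) ∧ (∃i ¬C(i,i))
Finally move all quantifiers to the prefix:
  ∀p ∀j ∃i (¬S(p) ∧ ¬F(j) ∧ ¬C(i,i))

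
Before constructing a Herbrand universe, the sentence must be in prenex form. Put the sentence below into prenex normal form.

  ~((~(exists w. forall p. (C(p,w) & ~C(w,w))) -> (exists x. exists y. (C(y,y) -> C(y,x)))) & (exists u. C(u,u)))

forall w. exists p. forall x. forall y. forall u. ((~C(p,w) | C(w,w)) & C(y,y) & ~C(y,x) | ~C(u,u))

Rewrite implications/biconditionals: A → B as ¬A ∨ B.
  ~((~~(exists w. forall p. (C(p,w) & ~C(w,w))) | (exists x. exists y. (~C(y,y) | C(y,x)))) & (exists u. C(u,u)))
Drive negations inward (¬∀x A ≡ ∃x ¬A, ¬∃x A ≡ ∀x ¬A, De Morgan for ∧/∨):
  (forall w. exists p. (~C(p,w) | C(w,w))) & (forall x. forall y. (C(y,y) & ~C(y,x))) | (forall u. ~C(u,u))
All bound variables are already distinct, so no renaming is needed.
Pull the quantifiers to the front (each side's bound variable is not free in the other side):
  forall w. exists p. forall x. forall y. forall u. ((~C(p,w) | C(w,w)) & C(y,y) & ~C(y,x) | ~C(u,u))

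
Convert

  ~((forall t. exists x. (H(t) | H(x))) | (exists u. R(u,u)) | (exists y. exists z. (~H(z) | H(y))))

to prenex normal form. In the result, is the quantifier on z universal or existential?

Drive negations inward (¬∀x A ≡ ∃x ¬A, ¬∃x A ≡ ∀x ¬A, De Morgan for ∧/∨):
  (exists t. forall x. (~H(t) & ~H(x))) & (forall u. ~R(u,u)) & (forall y. forall z. (H(z) & ~H(y)))
All bound variables are already distinct, so no renaming is needed.
Pull the quantifiers to the front (each side's bound variable is not free in the other side):
  exists t. forall x. forall u. forall y. forall z. (~H(t) & ~H(x) & ~R(u,u) & H(z) & ~H(y))
The quantifier exists z sits under an odd number of negations, so it flips to forall z.

universal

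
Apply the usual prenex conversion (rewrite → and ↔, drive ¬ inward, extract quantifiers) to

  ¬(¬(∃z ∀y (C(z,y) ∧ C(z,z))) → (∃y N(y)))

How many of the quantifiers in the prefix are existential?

1

First replace A → B with ¬A ∨ B.
  ¬(¬¬(∃z ∀y (C(z,y) ∧ C(z,z))) ∨ (∃y N(y)))
Move each ¬ inward, flipping quantifiers it crosses:
  (∀z ∃y (¬C(z,y) ∨ ¬C(z,z))) ∧ (∀y ¬N(y))
Rename bound variables to avoid capture: y↦t.
  (∀z ∃y (¬C(z,y) ∨ ¬C(z,z))) ∧ (∀t ¬N(t))
Pull the quantifiers to the front (each side's bound variable is not free in the other side):
  ∀z ∃y ∀t ((¬C(z,y) ∨ ¬C(z,z)) ∧ ¬N(t))
The prefix is ∀z ∃y ∀t: 2 universal, 1 existential.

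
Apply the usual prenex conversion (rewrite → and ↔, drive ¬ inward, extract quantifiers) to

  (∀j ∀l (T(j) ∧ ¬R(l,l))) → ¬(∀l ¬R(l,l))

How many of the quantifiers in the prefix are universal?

0

Eliminate → and ↔ using ¬ and ∨.
  ¬(∀j ∀l (T(j) ∧ ¬R(l,l))) ∨ ¬(∀l ¬R(l,l))
Drive negations inward (¬∀x A ≡ ∃x ¬A, ¬∃x A ≡ ∀x ¬A, De Morgan for ∧/∨):
  (∃j ∃l (¬T(j) ∨ R(l,l))) ∨ (∃l R(l,l))
Rename bound variables to avoid capture: l↦z1.
  (∃j ∃l (¬T(j) ∨ R(l,l))) ∨ (∃z1 R(z1,z1))
Extract every quantifier outward, since the variables are now distinct and don't occur free across branches:
  ∃j ∃l ∃z1 (¬T(j) ∨ R(l,l) ∨ R(z1,z1))
The prefix is ∃j ∃l ∃z1: 0 universal, 3 existential.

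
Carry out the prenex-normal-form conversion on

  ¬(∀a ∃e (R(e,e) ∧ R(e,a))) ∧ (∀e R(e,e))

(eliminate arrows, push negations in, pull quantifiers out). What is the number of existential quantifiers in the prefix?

Move each ¬ inward, flipping quantifiers it crosses:
  (∃a ∀e (¬R(e,e) ∨ ¬R(e,a))) ∧ (∀e R(e,e))
Give each quantifier a distinct variable: e↦t.
  (∃a ∀e (¬R(e,e) ∨ ¬R(e,a))) ∧ (∀t R(t,t))
Extract every quantifier outward, since the variables are now distinct and don't occur free across branches:
  ∃a ∀e ∀t ((¬R(e,e) ∨ ¬R(e,a)) ∧ R(t,t))
The prefix is ∃a ∀e ∀t: 2 universal, 1 existential.

1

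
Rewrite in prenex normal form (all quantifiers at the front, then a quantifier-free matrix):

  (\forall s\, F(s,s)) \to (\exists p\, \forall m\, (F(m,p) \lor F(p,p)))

First replace A → B with ¬A ∨ B.
  \neg (\forall s\, F(s,s)) \lor (\exists p\, \forall m\, (F(m,p) \lor F(p,p)))
Drive negations inward (¬∀x A ≡ ∃x ¬A, ¬∃x A ≡ ∀x ¬A, De Morgan for ∧/∨):
  (\exists s\, \neg F(s,s)) \lor (\exists p\, \forall m\, (F(m,p) \lor F(p,p)))
All bound variables are already distinct, so no renaming is needed.
Extract every quantifier outward, since the variables are now distinct and don't occur free across branches:
  \exists s\, \exists p\, \forall m\, (\neg F(s,s) \lor F(m,p) \lor F(p,p))

\exists s\, \exists p\, \forall m\, (\neg F(s,s) \lor F(m,p) \lor F(p,p))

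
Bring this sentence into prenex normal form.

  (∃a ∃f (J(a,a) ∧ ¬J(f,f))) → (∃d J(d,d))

∀a ∀f ∃d (¬J(a,a) ∨ J(f,f) ∨ J(d,d))

Eliminate → and ↔ using ¬ and ∨.
  ¬(∃a ∃f (J(a,a) ∧ ¬J(f,f))) ∨ (∃d J(d,d))
Move each ¬ inward, flipping quantifiers it crosses:
  (∀a ∀f (¬J(a,a) ∨ J(f,f))) ∨ (∃d J(d,d))
Finally move all quantifiers to the prefix:
  ∀a ∀f ∃d (¬J(a,a) ∨ J(f,f) ∨ J(d,d))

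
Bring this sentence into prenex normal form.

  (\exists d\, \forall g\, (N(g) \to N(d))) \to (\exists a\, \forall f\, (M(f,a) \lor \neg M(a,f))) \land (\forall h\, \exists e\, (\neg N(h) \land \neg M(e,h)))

Eliminate → and ↔ using ¬ and ∨.
  \neg (\exists d\, \forall g\, (\neg N(g) \lor N(d))) \lor (\exists a\, \forall f\, (M(f,a) \lor \neg M(a,f))) \land (\forall h\, \exists e\, (\neg N(h) \land \neg M(e,h)))
Drive negations inward (¬∀x A ≡ ∃x ¬A, ¬∃x A ≡ ∀x ¬A, De Morgan for ∧/∨):
  (\forall d\, \exists g\, (N(g) \land \neg N(d))) \lor (\exists a\, \forall f\, (M(f,a) \lor \neg M(a,f))) \land (\forall h\, \exists e\, (\neg N(h) \land \neg M(e,h)))
All bound variables are already distinct, so no renaming is needed.
Finally move all quantifiers to the prefix:
  \forall d\, \exists g\, \exists a\, \forall f\, \forall h\, \exists e\, (N(g) \land \neg N(d) \lor (M(f,a) \lor \neg M(a,f)) \land \neg N(h) \land \neg M(e,h))

\forall d\, \exists g\, \exists a\, \forall f\, \forall h\, \exists e\, (N(g) \land \neg N(d) \lor (M(f,a) \lor \neg M(a,f)) \land \neg N(h) \land \neg M(e,h))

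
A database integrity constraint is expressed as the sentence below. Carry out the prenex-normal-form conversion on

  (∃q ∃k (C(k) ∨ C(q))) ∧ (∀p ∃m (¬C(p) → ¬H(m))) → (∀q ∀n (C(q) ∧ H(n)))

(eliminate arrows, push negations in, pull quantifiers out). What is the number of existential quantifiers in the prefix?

Rewrite implications/biconditionals: A → B as ¬A ∨ B.
  ¬((∃q ∃k (C(k) ∨ C(q))) ∧ (∀p ∃m (¬¬C(p) ∨ ¬H(m)))) ∨ (∀q ∀n (C(q) ∧ H(n)))
Drive negations inward (¬∀x A ≡ ∃x ¬A, ¬∃x A ≡ ∀x ¬A, De Morgan for ∧/∨):
  (∀q ∀k (¬C(k) ∧ ¬C(q))) ∨ (∃p ∀m (¬C(p) ∧ H(m))) ∨ (∀q ∀n (C(q) ∧ H(n)))
Give each quantifier a distinct variable: q↦w1.
  (∀q ∀k (¬C(k) ∧ ¬C(q))) ∨ (∃p ∀m (¬C(p) ∧ H(m))) ∨ (∀w1 ∀n (C(w1) ∧ H(n)))
Finally move all quantifiers to the prefix:
  ∀q ∀k ∃p ∀m ∀w1 ∀n (¬C(k) ∧ ¬C(q) ∨ ¬C(p) ∧ H(m) ∨ C(w1) ∧ H(n))
The prefix is ∀q ∀k ∃p ∀m ∀w1 ∀n: 5 universal, 1 existential.

1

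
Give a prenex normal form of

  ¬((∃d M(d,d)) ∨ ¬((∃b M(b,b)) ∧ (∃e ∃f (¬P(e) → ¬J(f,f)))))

∀d ∃b ∃e ∃f (¬M(d,d) ∧ M(b,b) ∧ (P(e) ∨ ¬J(f,f)))

Rewrite implications/biconditionals: A → B as ¬A ∨ B.
  ¬((∃d M(d,d)) ∨ ¬((∃b M(b,b)) ∧ (∃e ∃f (¬¬P(e) ∨ ¬J(f,f)))))
Move each ¬ inward, flipping quantifiers it crosses:
  (∀d ¬M(d,d)) ∧ (∃b M(b,b)) ∧ (∃e ∃f (P(e) ∨ ¬J(f,f)))
Extract every quantifier outward, since the variables are now distinct and don't occur free across branches:
  ∀d ∃b ∃e ∃f (¬M(d,d) ∧ M(b,b) ∧ (P(e) ∨ ¬J(f,f)))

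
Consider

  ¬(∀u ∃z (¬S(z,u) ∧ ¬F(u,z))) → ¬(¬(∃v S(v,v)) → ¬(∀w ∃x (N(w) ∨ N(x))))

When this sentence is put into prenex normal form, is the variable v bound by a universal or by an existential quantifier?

universal

First replace A → B with ¬A ∨ B.
  ¬¬(∀u ∃z (¬S(z,u) ∧ ¬F(u,z))) ∨ ¬(¬¬(∃v S(v,v)) ∨ ¬(∀w ∃x (N(w) ∨ N(x))))
Move each ¬ inward, flipping quantifiers it crosses:
  (∀u ∃z (¬S(z,u) ∧ ¬F(u,z))) ∨ (∀v ¬S(v,v)) ∧ (∀w ∃x (N(w) ∨ N(x)))
All bound variables are already distinct, so no renaming is needed.
Finally move all quantifiers to the prefix:
  ∀u ∃z ∀v ∀w ∃x (¬S(z,u) ∧ ¬F(u,z) ∨ ¬S(v,v) ∧ (N(w) ∨ N(x)))
The quantifier ∃v sits under an odd number of negations (counting the antecedent side of each →), so it flips to ∀v.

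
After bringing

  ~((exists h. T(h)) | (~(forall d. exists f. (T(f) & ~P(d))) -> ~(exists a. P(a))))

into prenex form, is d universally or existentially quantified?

First replace A → B with ¬A ∨ B.
  ~((exists h. T(h)) | ~~(forall d. exists f. (T(f) & ~P(d))) | ~(exists a. P(a)))
Push ¬ through the quantifiers and connectives to reach negation normal form:
  (forall h. ~T(h)) & (exists d. forall f. (~T(f) | P(d))) & (exists a. P(a))
Finally move all quantifiers to the prefix:
  forall h. exists d. forall f. exists a. (~T(h) & (~T(f) | P(d)) & P(a))
The quantifier forall d sits under an odd number of negations (counting the antecedent side of each →), so it flips to exists d.

existential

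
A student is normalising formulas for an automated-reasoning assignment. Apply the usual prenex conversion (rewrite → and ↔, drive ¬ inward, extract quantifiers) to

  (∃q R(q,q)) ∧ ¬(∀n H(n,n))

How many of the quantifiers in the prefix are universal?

Drive negations inward (¬∀x A ≡ ∃x ¬A, ¬∃x A ≡ ∀x ¬A, De Morgan for ∧/∨):
  (∃q R(q,q)) ∧ (∃n ¬H(n,n))
All bound variables are already distinct, so no renaming is needed.
Pull the quantifiers to the front (each side's bound variable is not free in the other side):
  ∃q ∃n (R(q,q) ∧ ¬H(n,n))
The prefix is ∃q ∃n: 0 universal, 2 existential.

0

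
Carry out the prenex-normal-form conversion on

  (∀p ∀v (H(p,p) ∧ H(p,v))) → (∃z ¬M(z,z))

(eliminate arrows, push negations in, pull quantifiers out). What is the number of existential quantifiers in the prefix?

First replace A → B with ¬A ∨ B.
  ¬(∀p ∀v (H(p,p) ∧ H(p,v))) ∨ (∃z ¬M(z,z))
Move each ¬ inward, flipping quantifiers it crosses:
  (∃p ∃v (¬H(p,p) ∨ ¬H(p,v))) ∨ (∃z ¬M(z,z))
All bound variables are already distinct, so no renaming is needed.
Finally move all quantifiers to the prefix:
  ∃p ∃v ∃z (¬H(p,p) ∨ ¬H(p,v) ∨ ¬M(z,z))
The prefix is ∃p ∃v ∃z: 0 universal, 3 existential.

3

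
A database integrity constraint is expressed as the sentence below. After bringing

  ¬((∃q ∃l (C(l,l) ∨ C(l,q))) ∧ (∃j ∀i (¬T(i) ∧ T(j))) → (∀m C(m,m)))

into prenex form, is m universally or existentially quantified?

existential

Eliminate → and ↔ using ¬ and ∨.
  ¬(¬((∃q ∃l (C(l,l) ∨ C(l,q))) ∧ (∃j ∀i (¬T(i) ∧ T(j)))) ∨ (∀m C(m,m)))
Drive negations inward (¬∀x A ≡ ∃x ¬A, ¬∃x A ≡ ∀x ¬A, De Morgan for ∧/∨):
  (∃q ∃l (C(l,l) ∨ C(l,q))) ∧ (∃j ∀i (¬T(i) ∧ T(j))) ∧ (∃m ¬C(m,m))
All bound variables are already distinct, so no renaming is needed.
Extract every quantifier outward, since the variables are now distinct and don't occur free across branches:
  ∃q ∃l ∃j ∀i ∃m ((C(l,l) ∨ C(l,q)) ∧ ¬T(i) ∧ T(j) ∧ ¬C(m,m))
The quantifier ∀m sits under an odd number of negations (counting the antecedent side of each →), so it flips to ∃m.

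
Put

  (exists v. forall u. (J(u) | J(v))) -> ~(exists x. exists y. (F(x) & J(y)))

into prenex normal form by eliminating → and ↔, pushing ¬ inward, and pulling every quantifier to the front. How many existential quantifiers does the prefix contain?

Rewrite implications/biconditionals: A → B as ¬A ∨ B.
  ~(exists v. forall u. (J(u) | J(v))) | ~(exists x. exists y. (F(x) & J(y)))
Drive negations inward (¬∀x A ≡ ∃x ¬A, ¬∃x A ≡ ∀x ¬A, De Morgan for ∧/∨):
  (forall v. exists u. (~J(u) & ~J(v))) | (forall x. forall y. (~F(x) | ~J(y)))
All bound variables are already distinct, so no renaming is needed.
Pull the quantifiers to the front (each side's bound variable is not free in the other side):
  forall v. exists u. forall x. forall y. (~J(u) & ~J(v) | ~F(x) | ~J(y))
The prefix is forall v exists u forall x forall y: 3 universal, 1 existential.

1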